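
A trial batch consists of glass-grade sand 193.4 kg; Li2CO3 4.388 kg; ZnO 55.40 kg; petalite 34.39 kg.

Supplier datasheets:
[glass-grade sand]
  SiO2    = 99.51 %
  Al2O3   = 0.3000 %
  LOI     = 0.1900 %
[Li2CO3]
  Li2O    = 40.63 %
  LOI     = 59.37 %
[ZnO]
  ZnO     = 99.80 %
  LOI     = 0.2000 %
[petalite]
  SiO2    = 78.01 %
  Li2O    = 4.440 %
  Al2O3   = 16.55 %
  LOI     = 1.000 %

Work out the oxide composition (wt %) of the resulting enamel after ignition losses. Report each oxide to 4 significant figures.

Every computation holds exact precision at each step. Mid-chain values are displayed rounded off to 4 significant digits in the printout. Every reported number includes exactly one rounding — derived quantities are recomputed starting from the weights for 284.2 kg of glass in exact precision (four oxide percentages, the yield, LOI, glass mass, totals), precisely as stated by the problem or answer text.
Oxide masses out of the charge:
  ZnO: 55.40·0.9980 = 55.29 kg
  SiO2: 193.4·0.9951 + 34.39·0.7801 = 219.3 kg
  Li2O: 4.388·0.4063 + 34.39·0.04440 = 3.310 kg
  Al2O3: 193.4·0.003000 + 34.39·0.1655 = 6.272 kg
LOI: 193.4·0.001900 + 4.388·0.5937 + 55.40·0.002000 + 34.39·0.01000 = 3.427 kg
Glass = total batch minus LOI = 287.6 − 3.427 = 284.2 kg (the oxide masses sum to this)
percent share: oxide ÷ glass, ×100

Glass mass = 284.2 kg (batch 287.6 − LOI 3.427).
Composition: ZnO 19.46%, SiO2 77.17%, Li2O 1.165%, Al2O3 2.207%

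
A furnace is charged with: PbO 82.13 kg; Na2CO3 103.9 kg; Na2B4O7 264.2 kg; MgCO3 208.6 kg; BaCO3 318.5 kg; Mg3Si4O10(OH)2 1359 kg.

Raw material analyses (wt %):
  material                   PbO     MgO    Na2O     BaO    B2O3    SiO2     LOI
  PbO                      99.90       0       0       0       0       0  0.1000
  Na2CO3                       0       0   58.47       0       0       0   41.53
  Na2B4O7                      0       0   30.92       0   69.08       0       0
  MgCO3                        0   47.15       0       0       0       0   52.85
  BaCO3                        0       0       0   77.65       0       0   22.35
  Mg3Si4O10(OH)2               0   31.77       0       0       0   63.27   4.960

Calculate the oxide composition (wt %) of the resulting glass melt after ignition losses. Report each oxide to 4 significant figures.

Glass mass = 2044 kg (batch 2336 − LOI 292.1).
Composition: PbO 4.014%, MgO 25.93%, Na2O 6.968%, BaO 12.10%, B2O3 8.928%, SiO2 42.06%

Working values appear (rounded to 4 significant digits) on the page — all arithmetic keeps exact precision at every stage; each reported value is rounded a single time; derived quantities are carried in full float precision (LOI, totals, six oxide percentages, net glass mass, yield) starting from the weights on 2044 kg of glass, as given in the question or the answer.
Mass of each oxide from the mix:
  PbO: 82.13·0.9990 = 82.05 kg
  MgO: 208.6·0.4715 + 1359·0.3177 = 530.1 kg
  Na2O: 103.9·0.5847 + 264.2·0.3092 = 142.4 kg
  BaO: 318.5·0.7765 = 247.3 kg
  B2O3: 264.2·0.6908 = 182.5 kg
  SiO2: 1359·0.6327 = 859.8 kg
LOI: 82.13·0.001000 + 103.9·0.4153 + 208.6·0.5285 + 318.5·0.2235 + 1359·0.04960 = 292.1 kg
Glass = total batch minus LOI = 2336 − 292.1 = 2044 kg (= the summed oxide contributions)
wt % = oxide mass / glass mass × 100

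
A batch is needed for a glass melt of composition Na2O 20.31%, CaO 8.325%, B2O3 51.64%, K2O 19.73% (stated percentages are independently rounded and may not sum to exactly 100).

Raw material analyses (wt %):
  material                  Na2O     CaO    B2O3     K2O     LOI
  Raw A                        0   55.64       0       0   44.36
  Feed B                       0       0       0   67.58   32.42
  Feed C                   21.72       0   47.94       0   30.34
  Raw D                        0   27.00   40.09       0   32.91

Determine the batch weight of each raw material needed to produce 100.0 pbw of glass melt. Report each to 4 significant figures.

Batch per 100.0 pbw glass melt:
  Raw A: 6.717 pbw
  Feed B: 29.20 pbw
  Feed C: 93.51 pbw
  Raw D: 16.99 pbw
Total batch = 146.4 pbw; LOI loss = 46.41 pbw; yield = 68.30%

All arithmetic runs at full precision at all times. Values along the way are displayed, with 4-significant-digit rounding, in the working. Every reported result is rounded exactly once; all derived quantities, which include glass mass, four oxide percentages, the yield, totals, LOI, are rebuilt at full precision, as quoted within the problem or answer text, from the weighed amounts per 100.0 pbw of glass.
Per-oxide target masses for 100.0 pbw glass melt:
  Na2O: 20.31% × 100.0 = 20.31 pbw
  CaO: 8.325% × 100.0 = 8.325 pbw
  B2O3: 51.64% × 100.0 = 51.64 pbw
  K2O: 19.73% × 100.0 = 19.73 pbw
Balance tally, oxide-wise, on the weights just shown, versus the basis set out (summed amounts equal target values modulo rounding of the values):
  Na2O: 93.51·0.2172 = 20.31 pbw (target 20.31 pbw)
  CaO: 6.717·0.5564 + 16.99·0.2700 = 8.325 pbw (target 8.325 pbw)
  B2O3: 93.51·0.4794 + 16.99·0.4009 = 51.64 pbw (target 51.64 pbw)
  K2O: 29.20·0.6758 = 19.73 pbw (target 19.73 pbw)
Consistency of the glass mass: total batch − LOI = 100.0 pbw (oxide target masses add up to 100.0 pbw; stated basis 100.0 pbw — a pure rounding effect).
Batch total: Σ batch = 146.4 pbw; LOI removed, Σ of batch·LOI: 46.41 pbw; yield: glass divided by total = 68.30%.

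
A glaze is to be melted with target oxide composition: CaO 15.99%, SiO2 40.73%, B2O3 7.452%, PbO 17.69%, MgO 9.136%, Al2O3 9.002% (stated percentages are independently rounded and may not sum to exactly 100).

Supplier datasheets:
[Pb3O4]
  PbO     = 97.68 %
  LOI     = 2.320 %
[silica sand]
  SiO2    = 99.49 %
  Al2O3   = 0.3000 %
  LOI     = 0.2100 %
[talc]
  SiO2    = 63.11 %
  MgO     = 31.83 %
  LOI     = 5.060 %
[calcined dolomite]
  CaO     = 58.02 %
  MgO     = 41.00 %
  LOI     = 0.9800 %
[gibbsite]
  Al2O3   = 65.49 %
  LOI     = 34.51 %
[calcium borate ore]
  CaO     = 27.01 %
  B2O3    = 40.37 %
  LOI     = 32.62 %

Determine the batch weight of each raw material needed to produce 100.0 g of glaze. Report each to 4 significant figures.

All internal work keeps exact precision in every operation. The intermediate values are shown rounded to 4 significant digits on the page; every reported result is rounded only once — derived quantities (yield, net glass mass, ignition loss, the totals, the six compositions) are recomputed at exact precision using the weight values for 100.0 g of glass, as set out in either problem or answer.
Target oxide masses per 100.0 g glaze:
  CaO: 15.99% × 100.0 = 15.99 g
  SiO2: 40.73% × 100.0 = 40.73 g
  B2O3: 7.452% × 100.0 = 7.452 g
  PbO: 17.69% × 100.0 = 17.69 g
  MgO: 9.136% × 100.0 = 9.136 g
  Al2O3: 9.002% × 100.0 = 9.002 g
Per-oxide balance check on the weights just shown, for the quoted basis mass (sums match the target masses exact up to rounding of places):
  CaO: 18.97·0.5802 + 18.46·0.2701 = 15.99 g (target 15.99 g)
  SiO2: 38.23·0.9949 + 4.272·0.6311 = 40.73 g (target 40.73 g)
  B2O3: 18.46·0.4037 = 7.452 g (target 7.452 g)
  PbO: 18.11·0.9768 = 17.69 g (target 17.69 g)
  MgO: 4.272·0.3183 + 18.97·0.4100 = 9.137 g (target 9.136 g)
  Al2O3: 38.23·0.003000 + 13.57·0.6549 = 9.002 g (target 9.002 g)
Glass-mass bookkeeping: batch Σ − ignition loss = 100.0 g (per-oxide target masses sum to 100.0 g; versus the stated basis of 100.0 g — rounding explains the deltas).
Total batch = Σ batch = 111.6 g; LOI loss = Σ batch·LOI = 11.61 g; glass ÷ batch gives a yield of 89.60%.

Batch per 100.0 g glaze:
  Pb3O4: 18.11 g
  silica sand: 38.23 g
  talc: 4.272 g
  calcined dolomite: 18.97 g
  gibbsite: 13.57 g
  calcium borate ore: 18.46 g
Total batch = 111.6 g; LOI loss = 11.61 g; yield = 89.60%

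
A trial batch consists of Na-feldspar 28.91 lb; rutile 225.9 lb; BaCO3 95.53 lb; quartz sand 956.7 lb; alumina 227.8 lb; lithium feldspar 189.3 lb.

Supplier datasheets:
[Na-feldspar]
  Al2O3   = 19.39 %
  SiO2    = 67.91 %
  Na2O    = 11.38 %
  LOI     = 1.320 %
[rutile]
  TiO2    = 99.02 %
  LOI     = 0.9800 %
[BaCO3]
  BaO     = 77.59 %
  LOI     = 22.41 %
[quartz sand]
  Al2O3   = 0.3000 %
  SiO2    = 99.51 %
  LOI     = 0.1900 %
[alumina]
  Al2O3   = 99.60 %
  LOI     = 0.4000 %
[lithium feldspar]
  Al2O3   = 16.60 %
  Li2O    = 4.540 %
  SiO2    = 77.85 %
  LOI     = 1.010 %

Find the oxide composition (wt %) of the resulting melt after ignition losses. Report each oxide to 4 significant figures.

Each numeric step holds full float precision through every step — the intermediate values are shown (rounded to four significant digits) between the steps. Every reported number is rounded a single time — all derived quantities, which include glass mass, LOI, yield, the six compositions, totals, are recomputed at full precision, exactly as shown in question or answer, from the weighed amounts per 1695 lb of glass.
What the batch supplies per oxide:
  Al2O3: 28.91·0.1939 + 956.7·0.003000 + 227.8·0.9960 + 189.3·0.1660 = 266.8 lb
  Li2O: 189.3·0.04540 = 8.594 lb
  SiO2: 28.91·0.6791 + 956.7·0.9951 + 189.3·0.7785 = 1119 lb
  TiO2: 225.9·0.9902 = 223.7 lb
  Na2O: 28.91·0.1138 = 3.290 lb
  BaO: 95.53·0.7759 = 74.12 lb
LOI: 28.91·0.01320 + 225.9·0.009800 + 95.53·0.2241 + 956.7·0.001900 + 227.8·0.004000 + 189.3·0.01010 = 28.64 lb
Resulting glass, batch − LOI: 1724 − 28.64 = 1695 lb (= Σ oxide masses)
each wt % is 100 × oxide ÷ glass

Glass mass = 1695 lb (batch 1724 − LOI 28.64).
Composition: Al2O3 15.74%, Li2O 0.5069%, SiO2 66.00%, TiO2 13.19%, Na2O 0.1940%, BaO 4.372%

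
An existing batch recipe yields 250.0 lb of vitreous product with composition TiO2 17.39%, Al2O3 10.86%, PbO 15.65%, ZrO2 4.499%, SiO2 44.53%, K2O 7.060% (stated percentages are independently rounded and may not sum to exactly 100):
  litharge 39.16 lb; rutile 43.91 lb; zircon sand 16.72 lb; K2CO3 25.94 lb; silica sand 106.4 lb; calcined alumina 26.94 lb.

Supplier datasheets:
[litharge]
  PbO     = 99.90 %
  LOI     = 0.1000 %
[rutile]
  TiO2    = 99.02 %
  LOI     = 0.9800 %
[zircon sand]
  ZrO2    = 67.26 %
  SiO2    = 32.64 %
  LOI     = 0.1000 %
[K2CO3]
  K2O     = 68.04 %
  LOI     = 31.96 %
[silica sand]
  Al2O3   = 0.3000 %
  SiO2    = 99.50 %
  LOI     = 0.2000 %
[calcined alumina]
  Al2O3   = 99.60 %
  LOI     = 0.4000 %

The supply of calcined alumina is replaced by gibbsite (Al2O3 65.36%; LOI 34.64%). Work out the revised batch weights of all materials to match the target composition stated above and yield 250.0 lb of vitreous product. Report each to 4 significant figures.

Revised batch per 250.0 lb vitreous product:
  litharge: 39.16 lb
  rutile: 43.91 lb
  zircon sand: 16.72 lb
  K2CO3: 25.94 lb
  silica sand: 106.4 lb
  gibbsite: 41.05 lb
Total batch = 273.2 lb; LOI loss = 23.21 lb

Every computation carries full float precision from first step to last; the intermediate values are displayed (rounded to four significant figures) within the worked lines. Each reported value carries a single rounding — all derived quantities (net glass mass, six oxide percentages, ignition loss, the yield, totals) are carried from the weighed amounts for 250.0 lb of glass at exact precision precisely as stated by problem or answer.
Oxide-by-oxide targets in 250.0 lb vitreous product:
  TiO2: 17.39% × 250.0 = 43.48 lb
  Al2O3: 10.86% × 250.0 = 27.15 lb
  PbO: 15.65% × 250.0 = 39.12 lb
  ZrO2: 4.499% × 250.0 = 11.25 lb
  SiO2: 44.53% × 250.0 = 111.3 lb
  K2O: 7.060% × 250.0 = 17.65 lb
Oxide-by-oxide audit on the weights just shown, against the basis in use (delivered sums recover each target once rounding is allowed for):
  TiO2: 43.91·0.9902 = 43.48 lb (target 43.48 lb)
  Al2O3: 106.4·0.003000 + 41.05·0.6536 = 27.15 lb (target 27.15 lb)
  PbO: 39.16·0.9990 = 39.12 lb (target 39.12 lb)
  ZrO2: 16.72·0.6726 = 11.25 lb (target 11.25 lb)
  SiO2: 16.72·0.3264 + 106.4·0.9950 = 111.3 lb (target 111.3 lb)
  K2O: 25.94·0.6804 = 17.65 lb (target 17.65 lb)
Glass-mass sanity pass: the batch minus its LOI: 250.0 lb (the targets, summed, come to 250.0 lb; stated basis 250.0 lb — differing by rounding only).
Total batch = Σ batch = 273.2 lb; the LOI term Σ batch·LOI equals 23.21 lb; as yield: glass ÷ batch → 91.50%.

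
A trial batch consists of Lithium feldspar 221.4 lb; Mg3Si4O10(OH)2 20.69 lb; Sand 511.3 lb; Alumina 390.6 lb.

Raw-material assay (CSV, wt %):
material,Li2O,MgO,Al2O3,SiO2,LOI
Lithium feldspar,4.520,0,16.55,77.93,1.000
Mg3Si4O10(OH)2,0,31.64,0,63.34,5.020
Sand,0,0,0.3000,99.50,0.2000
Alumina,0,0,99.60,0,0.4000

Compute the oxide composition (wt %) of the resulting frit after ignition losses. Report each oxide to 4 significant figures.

Glass mass = 1138 lb (batch 1144 − LOI 5.838).
Composition: Li2O 0.8793%, MgO 0.5752%, Al2O3 37.54%, SiO2 61.01%

Each numeric step holds exact precision from start to finish — values along the way are shown, rounded to 4 significant figures, on the page; a single rounding completes each reported figure; the derived quantities (four oxide percentages, yield, ignition loss, glass mass, totals) are carried in full float precision using the weight values for 1138 lb of glass as they appear in question or answer.
Oxide-by-oxide delivered mass:
  Li2O: 221.4·0.04520 = 10.01 lb
  MgO: 20.69·0.3164 = 6.546 lb
  Al2O3: 221.4·0.1655 + 511.3·0.003000 + 390.6·0.9960 = 427.2 lb
  SiO2: 221.4·0.7793 + 20.69·0.6334 + 511.3·0.9950 = 694.4 lb
LOI: 221.4·0.01000 + 20.69·0.05020 + 511.3·0.002000 + 390.6·0.004000 = 5.838 lb
batch − LOI leaves glass = 1144 − 5.838 = 1138 lb (matching Σ of the oxides)
wt %: oxide over glass, times 100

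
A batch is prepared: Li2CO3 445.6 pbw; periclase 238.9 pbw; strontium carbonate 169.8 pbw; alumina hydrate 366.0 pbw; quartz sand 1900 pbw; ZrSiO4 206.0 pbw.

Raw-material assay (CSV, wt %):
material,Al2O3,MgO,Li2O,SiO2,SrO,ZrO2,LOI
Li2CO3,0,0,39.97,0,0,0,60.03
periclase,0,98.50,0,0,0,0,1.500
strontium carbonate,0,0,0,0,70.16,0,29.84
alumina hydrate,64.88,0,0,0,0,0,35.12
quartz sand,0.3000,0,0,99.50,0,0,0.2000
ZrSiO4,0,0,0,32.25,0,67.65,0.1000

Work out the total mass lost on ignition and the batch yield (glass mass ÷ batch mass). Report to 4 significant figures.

LOI loss = 454.3 pbw; glass = 2872 pbw; yield = 86.34%

In-progress results are shown rounded to four significant figures in the working — every computation holds exact precision from start to finish; a single rounding completes every reported number — the derived quantities, which include the totals, the six compositions, ignition loss, the yield, glass mass, are computed in full float precision, as written in the problem or the answer, using the weight values per 2872 pbw of glass.
Ignition loss by material:
  Li2CO3: 445.6 × 0.6003 = 267.5 pbw
  periclase: 238.9 × 0.01500 = 3.583 pbw
  strontium carbonate: 169.8 × 0.2984 = 50.67 pbw
  alumina hydrate: 366.0 × 0.3512 = 128.5 pbw
  quartz sand: 1900 × 0.002000 = 3.800 pbw
  ZrSiO4: 206.0 × 0.001000 = 0.2060 pbw
Total LOI = 454.3 pbw
Glass = batch − LOI = 3326 − 454.3 = 2872 pbw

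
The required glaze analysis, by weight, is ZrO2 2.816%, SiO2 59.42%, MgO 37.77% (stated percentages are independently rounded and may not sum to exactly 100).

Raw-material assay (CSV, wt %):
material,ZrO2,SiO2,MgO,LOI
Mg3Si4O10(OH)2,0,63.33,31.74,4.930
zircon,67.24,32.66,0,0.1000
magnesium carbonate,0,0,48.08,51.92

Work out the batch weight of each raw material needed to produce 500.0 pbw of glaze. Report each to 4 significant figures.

Batch per 500.0 pbw glaze:
  Mg3Si4O10(OH)2: 458.3 pbw
  zircon: 20.94 pbw
  magnesium carbonate: 90.22 pbw
Total batch = 569.5 pbw; LOI loss = 69.46 pbw; yield = 87.80%

Working values are displayed rounded off to 4 significant figures within the worked lines; all internal work runs at full float precision in all steps; every reported number is rounded a single time — derived quantities (ignition loss, the three compositions, the yield, totals, net glass mass) are re-derived in exact precision from the batch weights at 500.0 pbw of glass, precisely as stated by the question or the answer.
Per-oxide target masses for 500.0 pbw glaze:
  ZrO2: 2.816% × 500.0 = 14.08 pbw
  SiO2: 59.42% × 500.0 = 297.1 pbw
  MgO: 37.77% × 500.0 = 188.8 pbw
A balance pass over the oxides, on the weights just shown, under the basis named above (delivered sums recover each target within answer rounding):
  ZrO2: 20.94·0.6724 = 14.08 pbw (target 14.08 pbw)
  SiO2: 458.3·0.6333 + 20.94·0.3266 = 297.1 pbw (target 297.1 pbw)
  MgO: 458.3·0.3174 + 90.22·0.4808 = 188.8 pbw (target 188.8 pbw)
Consistency of the glass mass: net batch after ignition = 500.0 pbw (the targets, summed, come to 500.0 pbw; with the basis standing at 500.0 pbw — gaps are rounding artifacts).
Whole-batch sum: Σ batch = 569.5 pbw; LOI loss = Σ batch·LOI = 69.46 pbw; as yield: glass ÷ batch → 87.80%.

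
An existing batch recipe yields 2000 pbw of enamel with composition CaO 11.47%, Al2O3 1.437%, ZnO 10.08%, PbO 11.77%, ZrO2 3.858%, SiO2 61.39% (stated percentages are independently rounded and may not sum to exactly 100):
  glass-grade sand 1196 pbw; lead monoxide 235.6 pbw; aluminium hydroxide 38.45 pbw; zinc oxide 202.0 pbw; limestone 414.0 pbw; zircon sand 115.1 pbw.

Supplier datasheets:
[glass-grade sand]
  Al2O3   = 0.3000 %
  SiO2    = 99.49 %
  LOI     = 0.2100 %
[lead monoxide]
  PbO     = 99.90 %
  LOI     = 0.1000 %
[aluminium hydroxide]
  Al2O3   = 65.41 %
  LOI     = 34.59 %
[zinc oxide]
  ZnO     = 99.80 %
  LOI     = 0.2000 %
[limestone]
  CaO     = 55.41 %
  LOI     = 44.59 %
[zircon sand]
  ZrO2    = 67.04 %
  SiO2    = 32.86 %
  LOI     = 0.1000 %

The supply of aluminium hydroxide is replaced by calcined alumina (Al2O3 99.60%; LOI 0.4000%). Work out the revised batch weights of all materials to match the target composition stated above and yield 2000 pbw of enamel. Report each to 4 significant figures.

Revised batch per 2000 pbw enamel:
  glass-grade sand: 1196 pbw
  lead monoxide: 235.6 pbw
  calcined alumina: 25.25 pbw
  zinc oxide: 202.0 pbw
  limestone: 414.0 pbw
  zircon sand: 115.1 pbw
Total batch = 2188 pbw; LOI loss = 188.0 pbw

The working math maintains full float precision at every stage; intermediates appear rounded to 4 significant figures as written — every reported result takes a single rounding; the derived quantities (LOI, yield, the totals, the six compositions, net glass mass) are re-derived from the weighed amounts at 2000 pbw of glass in full float precision as quoted within the problem or the answer.
Target oxide masses per 2000 pbw enamel:
  CaO: 11.47% × 2000 = 229.4 pbw
  Al2O3: 1.437% × 2000 = 28.74 pbw
  ZnO: 10.08% × 2000 = 201.6 pbw
  PbO: 11.77% × 2000 = 235.4 pbw
  ZrO2: 3.858% × 2000 = 77.16 pbw
  SiO2: 61.39% × 2000 = 1228 pbw
Verifying the oxide balance applying the batch weights above, under the basis named above (oxide sums agree with the targets inside rounding margins):
  CaO: 414.0·0.5541 = 229.4 pbw (target 229.4 pbw)
  Al2O3: 1196·0.003000 + 25.25·0.9960 = 28.74 pbw (target 28.74 pbw)
  ZnO: 202.0·0.9980 = 201.6 pbw (target 201.6 pbw)
  PbO: 235.6·0.9990 = 235.4 pbw (target 235.4 pbw)
  ZrO2: 115.1·0.6704 = 77.16 pbw (target 77.16 pbw)
  SiO2: 1196·0.9949 + 115.1·0.3286 = 1228 pbw (target 1228 pbw)
Glass-mass bookkeeping: batch total minus LOI = 2000 pbw (per-oxide target masses sum to 2000 pbw; stated basis 2000 pbw — rounding explains the deltas).
Total batch = Σ batch = 2188 pbw; loss to ignition Σ batch·LOI = 188.0 pbw; yield = glass ÷ total batch = 91.41%.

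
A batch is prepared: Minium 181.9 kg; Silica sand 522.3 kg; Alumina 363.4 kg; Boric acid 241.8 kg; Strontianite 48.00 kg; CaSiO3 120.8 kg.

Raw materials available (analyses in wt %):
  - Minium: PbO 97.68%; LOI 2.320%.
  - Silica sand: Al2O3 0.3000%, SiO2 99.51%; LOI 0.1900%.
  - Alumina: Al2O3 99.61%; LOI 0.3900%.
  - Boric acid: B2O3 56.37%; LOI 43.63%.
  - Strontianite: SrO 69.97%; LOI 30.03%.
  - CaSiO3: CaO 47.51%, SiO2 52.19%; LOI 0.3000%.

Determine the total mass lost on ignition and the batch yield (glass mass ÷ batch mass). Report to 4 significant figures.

Intermediates are displayed rounded off to 4 significant digits between the steps; the whole derivation carries exact precision through every step. Each reported result is rounded only once; all derived quantities are re-derived in full float precision (the totals, six oxide percentages, yield, glass mass, LOI) starting from the weights on 1351 kg of glass, exactly as shown in the problem or answer text.
Loss on ignition, line by line:
  Minium: 181.9 × 0.02320 = 4.220 kg
  Silica sand: 522.3 × 0.001900 = 0.9924 kg
  Alumina: 363.4 × 0.003900 = 1.417 kg
  Boric acid: 241.8 × 0.4363 = 105.5 kg
  Strontianite: 48.00 × 0.3003 = 14.41 kg
  CaSiO3: 120.8 × 0.003000 = 0.3624 kg
Total LOI = 126.9 kg
Glass = batch − LOI = 1478 − 126.9 = 1351 kg

LOI loss = 126.9 kg; glass = 1351 kg; yield = 91.41%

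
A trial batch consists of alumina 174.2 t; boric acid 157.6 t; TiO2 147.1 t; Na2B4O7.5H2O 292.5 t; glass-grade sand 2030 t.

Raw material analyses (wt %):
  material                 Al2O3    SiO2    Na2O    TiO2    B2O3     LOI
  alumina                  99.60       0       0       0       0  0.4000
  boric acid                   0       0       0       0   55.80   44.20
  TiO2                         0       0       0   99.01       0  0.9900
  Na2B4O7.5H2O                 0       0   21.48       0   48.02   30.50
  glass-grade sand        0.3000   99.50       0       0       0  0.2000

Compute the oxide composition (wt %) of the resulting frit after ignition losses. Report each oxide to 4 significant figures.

Working values are printed rounded to four significant figures alongside each step; the whole derivation runs at exact precision from first step to last; every reported number is rounded a single time; derived quantities are computed from the batch weights on 2636 t of glass at full precision (LOI, the totals, the five compositions, yield, net glass mass) exactly as shown in question or answer.
Oxide masses out of the charge:
  Al2O3: 174.2·0.9960 + 2030·0.003000 = 179.6 t
  SiO2: 2030·0.9950 = 2020 t
  Na2O: 292.5·0.2148 = 62.83 t
  TiO2: 147.1·0.9901 = 145.6 t
  B2O3: 157.6·0.5580 + 292.5·0.4802 = 228.4 t
LOI: 174.2·0.004000 + 157.6·0.4420 + 147.1·0.009900 + 292.5·0.3050 + 2030·0.002000 = 165.1 t
Glass mass = batch − LOI = 2801 − 165.1 = 2636 t (= Σ oxide masses)
wt % = oxide mass / glass mass × 100

Glass mass = 2636 t (batch 2801 − LOI 165.1).
Composition: Al2O3 6.812%, SiO2 76.62%, Na2O 2.383%, TiO2 5.525%, B2O3 8.664%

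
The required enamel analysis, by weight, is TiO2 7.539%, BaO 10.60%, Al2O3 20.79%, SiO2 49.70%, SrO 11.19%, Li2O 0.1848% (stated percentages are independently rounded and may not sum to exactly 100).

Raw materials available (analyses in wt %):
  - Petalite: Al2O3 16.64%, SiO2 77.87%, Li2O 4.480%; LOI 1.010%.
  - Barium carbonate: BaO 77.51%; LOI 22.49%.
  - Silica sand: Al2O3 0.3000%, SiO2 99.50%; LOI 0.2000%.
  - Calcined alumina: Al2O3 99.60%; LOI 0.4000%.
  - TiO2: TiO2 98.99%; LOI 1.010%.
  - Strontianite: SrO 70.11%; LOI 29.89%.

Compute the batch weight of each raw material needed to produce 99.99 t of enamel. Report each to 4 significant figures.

Batch per 99.99 t enamel:
  Petalite: 4.125 t
  Barium carbonate: 13.67 t
  Silica sand: 46.72 t
  Calcined alumina: 20.04 t
  TiO2: 7.615 t
  Strontianite: 15.96 t
Total batch = 108.1 t; LOI loss = 8.137 t; yield = 92.47%

The whole derivation holds exact precision from start to finish — values along the way appear rounded to 4 significant figures alongside each step — each reported figure is rounded just once; the derived quantities are recomputed in full float precision (the six compositions, glass mass, the totals, the yield, ignition loss) starting from the weights on 99.99 t of glass, as written in question or answer.
Per-oxide target masses for 99.99 t enamel:
  TiO2: 7.539% × 99.99 = 7.538 t
  BaO: 10.60% × 99.99 = 10.60 t
  Al2O3: 20.79% × 99.99 = 20.79 t
  SiO2: 49.70% × 99.99 = 49.70 t
  SrO: 11.19% × 99.99 = 11.19 t
  Li2O: 0.1848% × 99.99 = 0.1848 t
Oxide-by-oxide audit using the reported weights, at the basis given (target by target, the sums agree net of answer rounding effects):
  TiO2: 7.615·0.9899 = 7.538 t (target 7.538 t)
  BaO: 13.67·0.7751 = 10.60 t (target 10.60 t)
  Al2O3: 4.125·0.1664 + 46.72·0.003000 + 20.04·0.9960 = 20.79 t (target 20.79 t)
  SiO2: 4.125·0.7787 + 46.72·0.9950 = 49.70 t (target 49.70 t)
  SrO: 15.96·0.7011 = 11.19 t (target 11.19 t)
  Li2O: 4.125·0.04480 = 0.1848 t (target 0.1848 t)
The glass-mass cross-check: total charge less LOI = 99.99 t (per-oxide target masses sum to 99.99 t; stated basis 99.99 t — gaps are rounding artifacts).
Summing the batch: Σ batch = 108.1 t; loss to ignition Σ batch·LOI = 8.137 t; as yield: glass ÷ batch → 92.47%.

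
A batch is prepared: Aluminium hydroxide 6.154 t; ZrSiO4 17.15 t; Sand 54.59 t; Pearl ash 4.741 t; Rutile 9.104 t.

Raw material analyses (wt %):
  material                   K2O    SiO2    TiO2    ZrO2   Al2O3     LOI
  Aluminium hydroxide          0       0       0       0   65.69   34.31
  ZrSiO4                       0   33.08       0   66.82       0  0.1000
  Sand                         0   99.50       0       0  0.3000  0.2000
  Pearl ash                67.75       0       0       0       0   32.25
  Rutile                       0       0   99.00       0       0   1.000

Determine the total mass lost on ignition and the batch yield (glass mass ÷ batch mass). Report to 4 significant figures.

LOI loss = 3.858 t; glass = 87.88 t; yield = 95.79%

In-progress results are printed (rounded to four significant digits) when written out. Each numeric step carries full float precision in all steps; exactly one rounding is applied to each reported figure; the derived quantities, including net glass mass, LOI, totals, five oxide percentages, yield, are recomputed using the weight values per 87.88 t of glass in full float precision, as set out in the question or the answer.
Ignition loss by material:
  Aluminium hydroxide: 6.154 × 0.3431 = 2.111 t
  ZrSiO4: 17.15 × 0.001000 = 0.01715 t
  Sand: 54.59 × 0.002000 = 0.1092 t
  Pearl ash: 4.741 × 0.3225 = 1.529 t
  Rutile: 9.104 × 0.01000 = 0.09104 t
Total LOI = 3.858 t
Glass = batch − LOI = 91.74 − 3.858 = 87.88 t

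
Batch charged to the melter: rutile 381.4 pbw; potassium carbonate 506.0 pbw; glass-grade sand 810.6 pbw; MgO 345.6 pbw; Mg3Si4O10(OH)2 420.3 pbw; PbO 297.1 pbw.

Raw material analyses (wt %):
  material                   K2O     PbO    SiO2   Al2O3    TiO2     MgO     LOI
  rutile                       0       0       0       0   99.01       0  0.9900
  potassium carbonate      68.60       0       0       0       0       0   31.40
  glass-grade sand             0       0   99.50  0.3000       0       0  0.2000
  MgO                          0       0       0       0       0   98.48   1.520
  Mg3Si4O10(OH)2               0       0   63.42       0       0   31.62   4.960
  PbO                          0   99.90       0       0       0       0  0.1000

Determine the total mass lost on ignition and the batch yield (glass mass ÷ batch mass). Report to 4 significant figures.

LOI loss = 190.7 pbw; glass = 2570 pbw; yield = 93.09%

All internal work runs at full float precision at each step. Intermediates are displayed rounded to four significant figures alongside each step — each reported result is rounded just once. The derived quantities (the totals, glass mass, ignition loss, yield, six oxide percentages) are computed at exact precision from the weighed amounts at 2570 pbw of glass as given in the problem or the answer.
Material-by-material LOI:
  rutile: 381.4 × 0.009900 = 3.776 pbw
  potassium carbonate: 506.0 × 0.3140 = 158.9 pbw
  glass-grade sand: 810.6 × 0.002000 = 1.621 pbw
  MgO: 345.6 × 0.01520 = 5.253 pbw
  Mg3Si4O10(OH)2: 420.3 × 0.04960 = 20.85 pbw
  PbO: 297.1 × 0.001000 = 0.2971 pbw
Total LOI = 190.7 pbw
Glass = batch − LOI = 2761 − 190.7 = 2570 pbw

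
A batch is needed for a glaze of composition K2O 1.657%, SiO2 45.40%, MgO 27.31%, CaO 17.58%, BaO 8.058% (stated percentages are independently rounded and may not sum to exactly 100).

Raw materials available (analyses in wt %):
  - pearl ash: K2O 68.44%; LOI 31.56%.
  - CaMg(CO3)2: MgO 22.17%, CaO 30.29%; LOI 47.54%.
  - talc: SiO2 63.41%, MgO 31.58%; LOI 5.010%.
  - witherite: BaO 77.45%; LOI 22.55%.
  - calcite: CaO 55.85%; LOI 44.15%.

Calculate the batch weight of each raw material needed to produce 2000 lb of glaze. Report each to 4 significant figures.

Values along the way are printed (rounded to four significant digits) between the steps; full precision is carried end to end. A single rounding finalizes each reported value — derived quantities are computed from the weighed amounts for 2000 lb of glass in exact precision (net glass mass, the five compositions, totals, yield, ignition loss) exactly as printed in the question or the answer.
Oxide-by-oxide targets in 2000 lb glaze:
  K2O: 1.657% × 2000 = 33.14 lb
  SiO2: 45.40% × 2000 = 908.0 lb
  MgO: 27.31% × 2000 = 546.2 lb
  CaO: 17.58% × 2000 = 351.6 lb
  BaO: 8.058% × 2000 = 161.2 lb
A balance pass over the oxides, from the weights as reported, relative to the basis at hand (delivered sums recover each target net of answer rounding effects):
  K2O: 48.42·0.6844 = 33.14 lb (target 33.14 lb)
  SiO2: 1432·0.6341 = 908.0 lb (target 908.0 lb)
  MgO: 424.0·0.2217 + 1432·0.3158 = 546.2 lb (target 546.2 lb)
  CaO: 424.0·0.3029 + 399.6·0.5585 = 351.6 lb (target 351.6 lb)
  BaO: 208.1·0.7745 = 161.2 lb (target 161.2 lb)
Auditing the glass mass value: Σ batch − LOI loss = 2000 lb (per-oxide target masses sum to 2000 lb; basis as stated: 2000 lb — any gap is answer rounding).
Summing the batch: Σ batch = 2512 lb; Σ batch·LOI gives LOI loss = 511.9 lb; the yield ratio, glass ÷ batch: 79.62%.

Batch per 2000 lb glaze:
  pearl ash: 48.42 lb
  CaMg(CO3)2: 424.0 lb
  talc: 1432 lb
  witherite: 208.1 lb
  calcite: 399.6 lb
Total batch = 2512 lb; LOI loss = 511.9 lb; yield = 79.62%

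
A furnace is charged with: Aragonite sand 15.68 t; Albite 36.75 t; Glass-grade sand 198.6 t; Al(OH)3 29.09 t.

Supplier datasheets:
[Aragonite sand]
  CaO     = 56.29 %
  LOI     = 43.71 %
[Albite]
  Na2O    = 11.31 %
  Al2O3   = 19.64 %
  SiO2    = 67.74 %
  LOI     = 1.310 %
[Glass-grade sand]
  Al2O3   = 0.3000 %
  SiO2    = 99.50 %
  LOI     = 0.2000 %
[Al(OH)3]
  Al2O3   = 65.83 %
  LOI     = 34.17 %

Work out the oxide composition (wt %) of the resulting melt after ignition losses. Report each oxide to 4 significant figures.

Mid-chain values are shown rounded to four significant figures when written out; every computation holds exact precision at every stage; every reported figure takes a single rounding — derived quantities are recomputed from the weighed amounts at 262.4 t of glass at full float precision (the four compositions, yield, glass mass, the totals, ignition loss) as quoted within the problem or the answer.
What the batch supplies per oxide:
  CaO: 15.68·0.5629 = 8.826 t
  Na2O: 36.75·0.1131 = 4.156 t
  Al2O3: 36.75·0.1964 + 198.6·0.003000 + 29.09·0.6583 = 26.96 t
  SiO2: 36.75·0.6774 + 198.6·0.9950 = 222.5 t
LOI: 15.68·0.4371 + 36.75·0.01310 + 198.6·0.002000 + 29.09·0.3417 = 17.67 t
batch − LOI leaves glass = 280.1 − 17.67 = 262.4 t (= Σ oxide masses)
each wt % is 100 × oxide ÷ glass

Glass mass = 262.4 t (batch 280.1 − LOI 17.67).
Composition: CaO 3.363%, Na2O 1.584%, Al2O3 10.27%, SiO2 84.78%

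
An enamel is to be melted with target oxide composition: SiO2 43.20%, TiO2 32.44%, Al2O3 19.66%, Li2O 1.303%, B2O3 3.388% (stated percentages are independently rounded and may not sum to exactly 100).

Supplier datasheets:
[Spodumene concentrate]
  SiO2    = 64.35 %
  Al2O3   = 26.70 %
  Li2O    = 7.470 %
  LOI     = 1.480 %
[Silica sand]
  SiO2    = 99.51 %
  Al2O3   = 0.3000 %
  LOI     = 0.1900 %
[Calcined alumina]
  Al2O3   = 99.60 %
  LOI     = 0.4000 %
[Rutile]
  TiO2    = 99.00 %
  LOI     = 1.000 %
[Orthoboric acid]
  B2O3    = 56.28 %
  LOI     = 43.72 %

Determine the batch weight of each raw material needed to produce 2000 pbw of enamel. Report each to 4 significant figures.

The working math holds exact precision through the solve; intermediates are rounded to 4 significant figures when quoted — a single rounding produces every reported number. The derived quantities (the yield, totals, glass mass, five oxide percentages, LOI) are computed at full precision using the weight values per 2000 pbw of glass precisely as stated by the problem or answer text.
Target oxide masses per 2000 pbw enamel:
  SiO2: 43.20% × 2000 = 864.0 pbw
  TiO2: 32.44% × 2000 = 648.8 pbw
  Al2O3: 19.66% × 2000 = 393.2 pbw
  Li2O: 1.303% × 2000 = 26.06 pbw
  B2O3: 3.388% × 2000 = 67.76 pbw
Checking each oxide sum given the weights on record, versus the basis set out (oxide sums agree with the targets net of answer rounding effects):
  SiO2: 348.9·0.6435 + 642.7·0.9951 = 864.1 pbw (target 864.0 pbw)
  TiO2: 655.4·0.9900 = 648.8 pbw (target 648.8 pbw)
  Al2O3: 348.9·0.2670 + 642.7·0.003000 + 299.3·0.9960 = 393.2 pbw (target 393.2 pbw)
  Li2O: 348.9·0.07470 = 26.06 pbw (target 26.06 pbw)
  B2O3: 120.4·0.5628 = 67.76 pbw (target 67.76 pbw)
Glass-mass sanity pass: total charge less LOI = 2000 pbw (targets for the oxides total 2000 pbw; versus the stated basis of 2000 pbw — any gap is answer rounding).
Batch total: Σ batch = 2067 pbw; the LOI term Σ batch·LOI equals 66.77 pbw; as yield: glass ÷ batch → 96.77%.

Batch per 2000 pbw enamel:
  Spodumene concentrate: 348.9 pbw
  Silica sand: 642.7 pbw
  Calcined alumina: 299.3 pbw
  Rutile: 655.4 pbw
  Orthoboric acid: 120.4 pbw
Total batch = 2067 pbw; LOI loss = 66.77 pbw; yield = 96.77%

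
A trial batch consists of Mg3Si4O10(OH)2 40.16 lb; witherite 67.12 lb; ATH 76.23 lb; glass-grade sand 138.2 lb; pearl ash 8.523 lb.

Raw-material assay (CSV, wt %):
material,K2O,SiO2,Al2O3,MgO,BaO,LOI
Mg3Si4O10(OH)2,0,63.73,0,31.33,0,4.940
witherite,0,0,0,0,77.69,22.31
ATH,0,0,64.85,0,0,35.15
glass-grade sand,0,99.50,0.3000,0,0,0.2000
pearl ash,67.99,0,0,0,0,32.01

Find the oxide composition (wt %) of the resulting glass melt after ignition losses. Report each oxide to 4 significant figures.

Glass mass = 283.5 lb (batch 330.2 − LOI 46.76).
Composition: K2O 2.044%, SiO2 57.54%, Al2O3 17.59%, MgO 4.439%, BaO 18.40%

Every computation runs at full precision in every operation. Working values are printed, rounded to 4 significant digits, between the steps. Each reported value includes exactly one rounding. All derived quantities (the yield, five oxide percentages, LOI, glass mass, totals) are computed in full float precision using the weight values for 283.5 lb of glass as quoted within either problem or answer.
Per-oxide mass from batch:
  K2O: 8.523·0.6799 = 5.795 lb
  SiO2: 40.16·0.6373 + 138.2·0.9950 = 163.1 lb
  Al2O3: 76.23·0.6485 + 138.2·0.003000 = 49.85 lb
  MgO: 40.16·0.3133 = 12.58 lb
  BaO: 67.12·0.7769 = 52.15 lb
LOI: 40.16·0.04940 + 67.12·0.2231 + 76.23·0.3515 + 138.2·0.002000 + 8.523·0.3201 = 46.76 lb
Glass mass = batch − LOI = 330.2 − 46.76 = 283.5 lb (= the summed oxide contributions)
each wt % is 100 × oxide ÷ glass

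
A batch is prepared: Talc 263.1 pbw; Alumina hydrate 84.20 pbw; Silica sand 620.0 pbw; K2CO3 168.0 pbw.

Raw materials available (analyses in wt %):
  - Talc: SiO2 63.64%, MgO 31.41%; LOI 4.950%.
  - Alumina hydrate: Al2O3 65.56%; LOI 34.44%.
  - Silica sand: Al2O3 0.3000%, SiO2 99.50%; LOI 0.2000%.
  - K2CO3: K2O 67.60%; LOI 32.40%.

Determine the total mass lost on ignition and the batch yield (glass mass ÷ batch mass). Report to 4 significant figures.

LOI loss = 97.69 pbw; glass = 1038 pbw; yield = 91.39%

Rounding to 4 significant digits governs every in-between result as printed; the whole derivation maintains exact precision end to end; exactly one rounding is applied to every reported value. All derived quantities, which include the yield, LOI, the totals, the four compositions, net glass mass, are re-derived in exact precision, as they appear in question or answer, from the weighed amounts per 1038 pbw of glass.
Each material's LOI contribution:
  Talc: 263.1 × 0.04950 = 13.02 pbw
  Alumina hydrate: 84.20 × 0.3444 = 29.00 pbw
  Silica sand: 620.0 × 0.002000 = 1.240 pbw
  K2CO3: 168.0 × 0.3240 = 54.43 pbw
Total LOI = 97.69 pbw
Glass = batch − LOI = 1135 − 97.69 = 1038 pbw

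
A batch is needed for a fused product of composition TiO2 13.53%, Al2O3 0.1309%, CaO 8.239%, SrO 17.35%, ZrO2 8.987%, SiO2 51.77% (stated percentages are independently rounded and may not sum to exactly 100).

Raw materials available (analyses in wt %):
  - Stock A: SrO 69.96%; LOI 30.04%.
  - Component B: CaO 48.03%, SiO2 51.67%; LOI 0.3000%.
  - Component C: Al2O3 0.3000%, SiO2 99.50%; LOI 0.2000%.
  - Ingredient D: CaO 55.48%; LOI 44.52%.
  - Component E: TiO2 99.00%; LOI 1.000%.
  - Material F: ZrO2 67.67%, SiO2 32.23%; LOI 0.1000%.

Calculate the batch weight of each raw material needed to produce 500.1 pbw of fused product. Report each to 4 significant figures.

All arithmetic carries full precision in all steps — values along the way are printed (rounded to 4 significant digits) within the worked lines; exactly one rounding is applied to each reported value. The derived quantities (six oxide percentages, net glass mass, yield, totals, LOI) are re-derived from the batch weights on 500.1 pbw of glass at exact precision exactly as shown in the problem or the answer.
Target masses of each oxide per 500.1 pbw fused product:
  TiO2: 13.53% × 500.1 = 67.66 pbw
  Al2O3: 0.1309% × 500.1 = 0.6546 pbw
  CaO: 8.239% × 500.1 = 41.20 pbw
  SrO: 17.35% × 500.1 = 86.77 pbw
  ZrO2: 8.987% × 500.1 = 44.94 pbw
  SiO2: 51.77% × 500.1 = 258.9 pbw
Oxide-by-oxide audit on the weights just shown, per the basis as stated (each sum matches its target mass within answer rounding):
  TiO2: 68.35·0.9900 = 67.67 pbw (target 67.66 pbw)
  Al2O3: 218.2·0.003000 = 0.6546 pbw (target 0.6546 pbw)
  CaO: 39.44·0.4803 + 40.13·0.5548 = 41.21 pbw (target 41.20 pbw)
  SrO: 124.0·0.6996 = 86.75 pbw (target 86.77 pbw)
  ZrO2: 66.42·0.6767 = 44.95 pbw (target 44.94 pbw)
  SiO2: 39.44·0.5167 + 218.2·0.9950 + 66.42·0.3223 = 258.9 pbw (target 258.9 pbw)
Glass-mass sanity pass: total batch − LOI = 500.1 pbw (summing oxide targets gives 500.1 pbw; the stated basis being 500.1 pbw — differing by rounding only).
Summing the batch: Σ batch = 556.5 pbw; LOI removed, Σ of batch·LOI: 56.42 pbw; glass ÷ batch gives a yield of 89.86%.

Batch per 500.1 pbw fused product:
  Stock A: 124.0 pbw
  Component B: 39.44 pbw
  Component C: 218.2 pbw
  Ingredient D: 40.13 pbw
  Component E: 68.35 pbw
  Material F: 66.42 pbw
Total batch = 556.5 pbw; LOI loss = 56.42 pbw; yield = 89.86%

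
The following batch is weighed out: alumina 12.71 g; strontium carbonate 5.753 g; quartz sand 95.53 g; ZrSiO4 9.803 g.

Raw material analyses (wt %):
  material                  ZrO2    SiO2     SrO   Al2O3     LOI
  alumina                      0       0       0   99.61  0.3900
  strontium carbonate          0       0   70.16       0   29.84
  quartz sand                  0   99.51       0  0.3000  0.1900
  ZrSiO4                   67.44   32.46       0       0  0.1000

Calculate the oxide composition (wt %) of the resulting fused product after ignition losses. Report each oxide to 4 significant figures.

Glass mass = 121.8 g (batch 123.8 − LOI 1.958).
Composition: ZrO2 5.426%, SiO2 80.63%, SrO 3.313%, Al2O3 10.63%

All arithmetic runs at full float precision end to end — rounding to four significant figures extends to each working value as printed — exactly one rounding lands on every reported result. Derived quantities are re-derived at full precision (yield, four oxide percentages, net glass mass, the totals, LOI) using the weight values per 121.8 g of glass, as given in the problem or answer text.
Delivered oxide masses:
  ZrO2: 9.803·0.6744 = 6.611 g
  SiO2: 95.53·0.9951 + 9.803·0.3246 = 98.24 g
  SrO: 5.753·0.7016 = 4.036 g
  Al2O3: 12.71·0.9961 + 95.53·0.003000 = 12.95 g
LOI: 12.71·0.003900 + 5.753·0.2984 + 95.53·0.001900 + 9.803·0.001000 = 1.958 g
Glass mass = batch − LOI = 123.8 − 1.958 = 121.8 g (the oxide masses sum to this)
each wt % is 100 × oxide ÷ glass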